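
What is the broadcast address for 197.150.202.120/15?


Network: 197.150.0.0/15
Host bits = 17
Set all host bits to 1:
Broadcast: 197.151.255.255


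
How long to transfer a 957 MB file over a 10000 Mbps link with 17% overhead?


Effective throughput = 10000 * (1 - 17/100) = 8300 Mbps
File size in Mb = 957 * 8 = 7656 Mb
Time = 7656 / 8300
Time = 0.9224 seconds


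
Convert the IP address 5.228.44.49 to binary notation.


5 = 00000101
228 = 11100100
44 = 00101100
49 = 00110001
Binary: 00000101.11100100.00101100.00110001


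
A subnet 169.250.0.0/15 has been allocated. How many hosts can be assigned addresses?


Host bits = 32 - 15 = 17
Total addresses = 2^17 = 131072
Usable = total - 2 (network and broadcast)
Usable hosts: 131070


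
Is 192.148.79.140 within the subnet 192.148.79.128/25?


Subnet network: 192.148.79.128
Test IP AND mask: 192.148.79.128
Yes, 192.148.79.140 is in 192.148.79.128/25


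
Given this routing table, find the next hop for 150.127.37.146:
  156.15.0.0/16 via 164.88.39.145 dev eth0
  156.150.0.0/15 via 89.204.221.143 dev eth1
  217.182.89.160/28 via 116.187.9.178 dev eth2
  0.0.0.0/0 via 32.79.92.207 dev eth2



Longest prefix match for 150.127.37.146:
  /16 156.15.0.0: no
  /15 156.150.0.0: no
  /28 217.182.89.160: no
  /0 0.0.0.0: MATCH
Selected: next-hop 32.79.92.207 via eth2 (matched /0)


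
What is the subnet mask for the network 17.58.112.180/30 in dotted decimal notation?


/30 means 30 network bits, 2 host bits
Binary: 11111111111111111111111111111100
Mask: 255.255.255.252


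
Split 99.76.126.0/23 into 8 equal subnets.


New prefix = 23 + 3 = 26
Each subnet has 64 addresses
  99.76.126.0/26
  99.76.126.64/26
  99.76.126.128/26
  99.76.126.192/26
  99.76.127.0/26
  99.76.127.64/26
  99.76.127.128/26
  99.76.127.192/26
Subnets: 99.76.126.0/26, 99.76.126.64/26, 99.76.126.128/26, 99.76.126.192/26, 99.76.127.0/26, 99.76.127.64/26, 99.76.127.128/26, 99.76.127.192/26


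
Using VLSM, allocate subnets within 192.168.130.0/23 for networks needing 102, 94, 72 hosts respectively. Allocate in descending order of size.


102 hosts -> /25 (126 usable): 192.168.130.0/25
94 hosts -> /25 (126 usable): 192.168.130.128/25
72 hosts -> /25 (126 usable): 192.168.131.0/25
Allocation: 192.168.130.0/25 (102 hosts, 126 usable); 192.168.130.128/25 (94 hosts, 126 usable); 192.168.131.0/25 (72 hosts, 126 usable)


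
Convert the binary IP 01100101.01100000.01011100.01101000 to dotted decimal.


01100101 = 101
01100000 = 96
01011100 = 92
01101000 = 104
IP: 101.96.92.104


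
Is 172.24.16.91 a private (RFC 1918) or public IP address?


RFC 1918 private ranges:
  10.0.0.0/8 (10.0.0.0 - 10.255.255.255)
  172.16.0.0/12 (172.16.0.0 - 172.31.255.255)
  192.168.0.0/16 (192.168.0.0 - 192.168.255.255)
Private (in 172.16.0.0/12)


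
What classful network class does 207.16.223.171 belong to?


First octet: 207
Binary: 11001111
110xxxxx -> Class C (192-223)
Class C, default mask 255.255.255.0 (/24)


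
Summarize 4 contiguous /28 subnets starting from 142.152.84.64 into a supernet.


Original prefix: /28
Number of subnets: 4 = 2^2
New prefix = 28 - 2 = 26
Supernet: 142.152.84.64/26


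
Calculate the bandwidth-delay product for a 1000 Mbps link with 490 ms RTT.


BDP = bandwidth * RTT
= 1000 Mbps * 490 ms
= 1000 * 1e6 * 490 / 1000 bits
= 490000000 bits
= 61250000 bytes
= 59814.4531 KB
BDP = 490000000 bits (61250000 bytes)


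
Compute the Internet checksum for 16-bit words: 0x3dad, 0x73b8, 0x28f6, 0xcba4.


Sum all words (with carry folding):
+ 0x3dad = 0x3dad
+ 0x73b8 = 0xb165
+ 0x28f6 = 0xda5b
+ 0xcba4 = 0xa600
One's complement: ~0xa600
Checksum = 0x59ff


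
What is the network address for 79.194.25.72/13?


IP:   01001111.11000010.00011001.01001000
Mask: 11111111.11111000.00000000.00000000
AND operation:
Net:  01001111.11000000.00000000.00000000
Network: 79.192.0.0/13


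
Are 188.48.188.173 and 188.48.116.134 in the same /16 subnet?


Mask: 255.255.0.0
188.48.188.173 AND mask = 188.48.0.0
188.48.116.134 AND mask = 188.48.0.0
Yes, same subnet (188.48.0.0)


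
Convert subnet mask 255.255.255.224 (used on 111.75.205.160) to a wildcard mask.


Subnet mask: 255.255.255.224
Wildcard = 255.255.255.255 - subnet mask
255 - 255 = 0
255 - 255 = 0
255 - 255 = 0
255 - 224 = 31
Wildcard: 0.0.0.31


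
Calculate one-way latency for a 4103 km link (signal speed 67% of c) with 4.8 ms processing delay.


Speed = 0.67 * 3e5 km/s = 201000 km/s
Propagation delay = 4103 / 201000 = 0.0204 s = 20.4129 ms
Processing delay = 4.8 ms
Total one-way latency = 25.2129 ms


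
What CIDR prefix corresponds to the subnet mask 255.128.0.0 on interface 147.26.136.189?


Binary: 11111111.10000000.00000000.00000000
Count leading 1s
Prefix: /9


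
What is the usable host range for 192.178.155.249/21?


Network: 192.178.152.0
Broadcast: 192.178.159.255
First usable = network + 1
Last usable = broadcast - 1
Range: 192.178.152.1 to 192.178.159.254


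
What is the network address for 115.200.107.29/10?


IP:   01110011.11001000.01101011.00011101
Mask: 11111111.11000000.00000000.00000000
AND operation:
Net:  01110011.11000000.00000000.00000000
Network: 115.192.0.0/10


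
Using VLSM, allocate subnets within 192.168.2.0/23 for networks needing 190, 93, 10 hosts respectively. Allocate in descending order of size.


190 hosts -> /24 (254 usable): 192.168.2.0/24
93 hosts -> /25 (126 usable): 192.168.3.0/25
10 hosts -> /28 (14 usable): 192.168.3.128/28
Allocation: 192.168.2.0/24 (190 hosts, 254 usable); 192.168.3.0/25 (93 hosts, 126 usable); 192.168.3.128/28 (10 hosts, 14 usable)


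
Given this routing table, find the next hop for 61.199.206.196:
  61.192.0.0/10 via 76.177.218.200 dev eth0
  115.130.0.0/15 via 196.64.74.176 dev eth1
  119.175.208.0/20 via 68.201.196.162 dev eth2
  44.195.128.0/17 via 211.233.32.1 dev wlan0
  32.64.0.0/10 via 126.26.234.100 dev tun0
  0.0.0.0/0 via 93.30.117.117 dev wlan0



Longest prefix match for 61.199.206.196:
  /10 61.192.0.0: MATCH
  /15 115.130.0.0: no
  /20 119.175.208.0: no
  /17 44.195.128.0: no
  /10 32.64.0.0: no
  /0 0.0.0.0: MATCH
Selected: next-hop 76.177.218.200 via eth0 (matched /10)


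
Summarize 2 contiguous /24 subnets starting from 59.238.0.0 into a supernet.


Original prefix: /24
Number of subnets: 2 = 2^1
New prefix = 24 - 1 = 23
Supernet: 59.238.0.0/23


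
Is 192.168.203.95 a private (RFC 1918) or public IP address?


RFC 1918 private ranges:
  10.0.0.0/8 (10.0.0.0 - 10.255.255.255)
  172.16.0.0/12 (172.16.0.0 - 172.31.255.255)
  192.168.0.0/16 (192.168.0.0 - 192.168.255.255)
Private (in 192.168.0.0/16)


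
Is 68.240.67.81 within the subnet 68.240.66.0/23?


Subnet network: 68.240.66.0
Test IP AND mask: 68.240.66.0
Yes, 68.240.67.81 is in 68.240.66.0/23


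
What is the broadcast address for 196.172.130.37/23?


Network: 196.172.130.0/23
Host bits = 9
Set all host bits to 1:
Broadcast: 196.172.131.255


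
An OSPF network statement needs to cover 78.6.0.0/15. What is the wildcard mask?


Subnet mask: 255.254.0.0
Wildcard = 255.255.255.255 - subnet mask
255 - 255 = 0
255 - 254 = 1
255 - 0 = 255
255 - 0 = 255
Wildcard: 0.1.255.255


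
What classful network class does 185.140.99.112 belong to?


First octet: 185
Binary: 10111001
10xxxxxx -> Class B (128-191)
Class B, default mask 255.255.0.0 (/16)


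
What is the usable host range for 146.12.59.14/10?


Network: 146.0.0.0
Broadcast: 146.63.255.255
First usable = network + 1
Last usable = broadcast - 1
Range: 146.0.0.1 to 146.63.255.254


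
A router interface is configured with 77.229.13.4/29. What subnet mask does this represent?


/29 means 29 network bits, 3 host bits
Binary: 11111111111111111111111111111000
Mask: 255.255.255.248


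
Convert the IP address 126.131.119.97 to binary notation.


126 = 01111110
131 = 10000011
119 = 01110111
97 = 01100001
Binary: 01111110.10000011.01110111.01100001


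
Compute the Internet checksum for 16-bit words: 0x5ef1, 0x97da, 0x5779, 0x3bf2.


Sum all words (with carry folding):
+ 0x5ef1 = 0x5ef1
+ 0x97da = 0xf6cb
+ 0x5779 = 0x4e45
+ 0x3bf2 = 0x8a37
One's complement: ~0x8a37
Checksum = 0x75c8


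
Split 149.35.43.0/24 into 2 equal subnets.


New prefix = 24 + 1 = 25
Each subnet has 128 addresses
  149.35.43.0/25
  149.35.43.128/25
Subnets: 149.35.43.0/25, 149.35.43.128/25


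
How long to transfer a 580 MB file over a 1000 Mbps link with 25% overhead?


Effective throughput = 1000 * (1 - 25/100) = 750 Mbps
File size in Mb = 580 * 8 = 4640 Mb
Time = 4640 / 750
Time = 6.1867 seconds


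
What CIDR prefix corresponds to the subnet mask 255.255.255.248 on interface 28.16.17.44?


Binary: 11111111.11111111.11111111.11111000
Count leading 1s
Prefix: /29


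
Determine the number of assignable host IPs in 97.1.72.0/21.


Host bits = 32 - 21 = 11
Total addresses = 2^11 = 2048
Usable = total - 2 (network and broadcast)
Usable hosts: 2046


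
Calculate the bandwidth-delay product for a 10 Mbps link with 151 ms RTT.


BDP = bandwidth * RTT
= 10 Mbps * 151 ms
= 10 * 1e6 * 151 / 1000 bits
= 1510000 bits
= 188750 bytes
= 184.3262 KB
BDP = 1510000 bits (188750 bytes)


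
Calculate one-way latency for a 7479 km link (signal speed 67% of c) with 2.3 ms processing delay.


Speed = 0.67 * 3e5 km/s = 201000 km/s
Propagation delay = 7479 / 201000 = 0.0372 s = 37.209 ms
Processing delay = 2.3 ms
Total one-way latency = 39.509 ms


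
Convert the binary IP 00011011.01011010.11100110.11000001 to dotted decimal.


00011011 = 27
01011010 = 90
11100110 = 230
11000001 = 193
IP: 27.90.230.193


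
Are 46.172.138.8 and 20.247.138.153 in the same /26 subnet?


Mask: 255.255.255.192
46.172.138.8 AND mask = 46.172.138.0
20.247.138.153 AND mask = 20.247.138.128
No, different subnets (46.172.138.0 vs 20.247.138.128)


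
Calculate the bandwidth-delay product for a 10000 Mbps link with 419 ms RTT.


BDP = bandwidth * RTT
= 10000 Mbps * 419 ms
= 10000 * 1e6 * 419 / 1000 bits
= 4190000000 bits
= 523750000 bytes
= 511474.6094 KB
BDP = 4190000000 bits (523750000 bytes)


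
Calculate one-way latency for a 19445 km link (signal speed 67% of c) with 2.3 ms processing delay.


Speed = 0.67 * 3e5 km/s = 201000 km/s
Propagation delay = 19445 / 201000 = 0.0967 s = 96.7413 ms
Processing delay = 2.3 ms
Total one-way latency = 99.0413 ms


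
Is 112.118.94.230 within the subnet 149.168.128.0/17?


Subnet network: 149.168.128.0
Test IP AND mask: 112.118.0.0
No, 112.118.94.230 is not in 149.168.128.0/17


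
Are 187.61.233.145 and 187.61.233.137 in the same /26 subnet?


Mask: 255.255.255.192
187.61.233.145 AND mask = 187.61.233.128
187.61.233.137 AND mask = 187.61.233.128
Yes, same subnet (187.61.233.128)


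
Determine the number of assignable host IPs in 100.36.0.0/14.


Host bits = 32 - 14 = 18
Total addresses = 2^18 = 262144
Usable = total - 2 (network and broadcast)
Usable hosts: 262142


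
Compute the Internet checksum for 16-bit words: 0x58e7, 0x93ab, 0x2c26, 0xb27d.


Sum all words (with carry folding):
+ 0x58e7 = 0x58e7
+ 0x93ab = 0xec92
+ 0x2c26 = 0x18b9
+ 0xb27d = 0xcb36
One's complement: ~0xcb36
Checksum = 0x34c9


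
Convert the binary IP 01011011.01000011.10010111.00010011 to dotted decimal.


01011011 = 91
01000011 = 67
10010111 = 151
00010011 = 19
IP: 91.67.151.19


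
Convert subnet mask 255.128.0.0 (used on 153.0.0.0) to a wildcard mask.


Subnet mask: 255.128.0.0
Wildcard = 255.255.255.255 - subnet mask
255 - 255 = 0
255 - 128 = 127
255 - 0 = 255
255 - 0 = 255
Wildcard: 0.127.255.255


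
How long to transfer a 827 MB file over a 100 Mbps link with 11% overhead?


Effective throughput = 100 * (1 - 11/100) = 89 Mbps
File size in Mb = 827 * 8 = 6616 Mb
Time = 6616 / 89
Time = 74.3371 seconds


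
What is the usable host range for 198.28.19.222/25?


Network: 198.28.19.128
Broadcast: 198.28.19.255
First usable = network + 1
Last usable = broadcast - 1
Range: 198.28.19.129 to 198.28.19.254


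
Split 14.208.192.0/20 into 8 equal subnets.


New prefix = 20 + 3 = 23
Each subnet has 512 addresses
  14.208.192.0/23
  14.208.194.0/23
  14.208.196.0/23
  14.208.198.0/23
  14.208.200.0/23
  14.208.202.0/23
  14.208.204.0/23
  14.208.206.0/23
Subnets: 14.208.192.0/23, 14.208.194.0/23, 14.208.196.0/23, 14.208.198.0/23, 14.208.200.0/23, 14.208.202.0/23, 14.208.204.0/23, 14.208.206.0/23


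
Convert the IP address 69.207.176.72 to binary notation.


69 = 01000101
207 = 11001111
176 = 10110000
72 = 01001000
Binary: 01000101.11001111.10110000.01001000


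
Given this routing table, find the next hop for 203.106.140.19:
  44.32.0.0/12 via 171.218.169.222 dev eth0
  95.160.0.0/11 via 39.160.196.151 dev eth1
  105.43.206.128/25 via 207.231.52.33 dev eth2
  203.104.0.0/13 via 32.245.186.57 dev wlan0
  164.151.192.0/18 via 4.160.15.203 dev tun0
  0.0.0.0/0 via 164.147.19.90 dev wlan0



Longest prefix match for 203.106.140.19:
  /12 44.32.0.0: no
  /11 95.160.0.0: no
  /25 105.43.206.128: no
  /13 203.104.0.0: MATCH
  /18 164.151.192.0: no
  /0 0.0.0.0: MATCH
Selected: next-hop 32.245.186.57 via wlan0 (matched /13)


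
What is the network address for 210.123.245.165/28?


IP:   11010010.01111011.11110101.10100101
Mask: 11111111.11111111.11111111.11110000
AND operation:
Net:  11010010.01111011.11110101.10100000
Network: 210.123.245.160/28


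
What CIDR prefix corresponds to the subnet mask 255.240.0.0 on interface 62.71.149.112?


Binary: 11111111.11110000.00000000.00000000
Count leading 1s
Prefix: /12


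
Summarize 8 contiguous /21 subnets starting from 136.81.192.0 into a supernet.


Original prefix: /21
Number of subnets: 8 = 2^3
New prefix = 21 - 3 = 18
Supernet: 136.81.192.0/18


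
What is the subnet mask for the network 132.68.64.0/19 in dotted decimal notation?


/19 means 19 network bits, 13 host bits
Binary: 11111111111111111110000000000000
Mask: 255.255.224.0


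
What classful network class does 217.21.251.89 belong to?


First octet: 217
Binary: 11011001
110xxxxx -> Class C (192-223)
Class C, default mask 255.255.255.0 (/24)


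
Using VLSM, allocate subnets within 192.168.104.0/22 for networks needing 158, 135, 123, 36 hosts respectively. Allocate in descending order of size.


158 hosts -> /24 (254 usable): 192.168.104.0/24
135 hosts -> /24 (254 usable): 192.168.105.0/24
123 hosts -> /25 (126 usable): 192.168.106.0/25
36 hosts -> /26 (62 usable): 192.168.106.128/26
Allocation: 192.168.104.0/24 (158 hosts, 254 usable); 192.168.105.0/24 (135 hosts, 254 usable); 192.168.106.0/25 (123 hosts, 126 usable); 192.168.106.128/26 (36 hosts, 62 usable)


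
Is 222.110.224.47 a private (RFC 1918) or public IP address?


RFC 1918 private ranges:
  10.0.0.0/8 (10.0.0.0 - 10.255.255.255)
  172.16.0.0/12 (172.16.0.0 - 172.31.255.255)
  192.168.0.0/16 (192.168.0.0 - 192.168.255.255)
Public (not in any RFC 1918 range)


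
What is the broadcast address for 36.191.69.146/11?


Network: 36.160.0.0/11
Host bits = 21
Set all host bits to 1:
Broadcast: 36.191.255.255


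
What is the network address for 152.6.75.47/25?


IP:   10011000.00000110.01001011.00101111
Mask: 11111111.11111111.11111111.10000000
AND operation:
Net:  10011000.00000110.01001011.00000000
Network: 152.6.75.0/25


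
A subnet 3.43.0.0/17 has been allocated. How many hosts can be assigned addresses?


Host bits = 32 - 17 = 15
Total addresses = 2^15 = 32768
Usable = total - 2 (network and broadcast)
Usable hosts: 32766


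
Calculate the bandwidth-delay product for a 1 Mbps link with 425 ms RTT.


BDP = bandwidth * RTT
= 1 Mbps * 425 ms
= 1 * 1e6 * 425 / 1000 bits
= 425000 bits
= 53125 bytes
= 51.8799 KB
BDP = 425000 bits (53125 bytes)


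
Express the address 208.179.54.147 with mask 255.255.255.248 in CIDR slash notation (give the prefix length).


Binary: 11111111.11111111.11111111.11111000
Count leading 1s
Prefix: /29


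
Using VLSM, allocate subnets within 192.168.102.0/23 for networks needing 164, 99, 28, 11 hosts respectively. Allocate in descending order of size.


164 hosts -> /24 (254 usable): 192.168.102.0/24
99 hosts -> /25 (126 usable): 192.168.103.0/25
28 hosts -> /27 (30 usable): 192.168.103.128/27
11 hosts -> /28 (14 usable): 192.168.103.160/28
Allocation: 192.168.102.0/24 (164 hosts, 254 usable); 192.168.103.0/25 (99 hosts, 126 usable); 192.168.103.128/27 (28 hosts, 30 usable); 192.168.103.160/28 (11 hosts, 14 usable)


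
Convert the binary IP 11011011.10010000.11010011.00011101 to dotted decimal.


11011011 = 219
10010000 = 144
11010011 = 211
00011101 = 29
IP: 219.144.211.29


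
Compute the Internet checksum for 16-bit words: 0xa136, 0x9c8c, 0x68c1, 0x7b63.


Sum all words (with carry folding):
+ 0xa136 = 0xa136
+ 0x9c8c = 0x3dc3
+ 0x68c1 = 0xa684
+ 0x7b63 = 0x21e8
One's complement: ~0x21e8
Checksum = 0xde17


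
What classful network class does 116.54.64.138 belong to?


First octet: 116
Binary: 01110100
0xxxxxxx -> Class A (1-126)
Class A, default mask 255.0.0.0 (/8)


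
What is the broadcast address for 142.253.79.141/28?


Network: 142.253.79.128/28
Host bits = 4
Set all host bits to 1:
Broadcast: 142.253.79.143


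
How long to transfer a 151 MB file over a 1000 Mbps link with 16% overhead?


Effective throughput = 1000 * (1 - 16/100) = 840 Mbps
File size in Mb = 151 * 8 = 1208 Mb
Time = 1208 / 840
Time = 1.4381 seconds


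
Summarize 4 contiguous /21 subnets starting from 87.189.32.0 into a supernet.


Original prefix: /21
Number of subnets: 4 = 2^2
New prefix = 21 - 2 = 19
Supernet: 87.189.32.0/19


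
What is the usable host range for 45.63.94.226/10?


Network: 45.0.0.0
Broadcast: 45.63.255.255
First usable = network + 1
Last usable = broadcast - 1
Range: 45.0.0.1 to 45.63.255.254


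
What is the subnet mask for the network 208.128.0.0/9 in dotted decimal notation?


/9 means 9 network bits, 23 host bits
Binary: 11111111100000000000000000000000
Mask: 255.128.0.0


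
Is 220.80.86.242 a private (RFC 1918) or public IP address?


RFC 1918 private ranges:
  10.0.0.0/8 (10.0.0.0 - 10.255.255.255)
  172.16.0.0/12 (172.16.0.0 - 172.31.255.255)
  192.168.0.0/16 (192.168.0.0 - 192.168.255.255)
Public (not in any RFC 1918 range)


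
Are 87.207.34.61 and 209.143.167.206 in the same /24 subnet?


Mask: 255.255.255.0
87.207.34.61 AND mask = 87.207.34.0
209.143.167.206 AND mask = 209.143.167.0
No, different subnets (87.207.34.0 vs 209.143.167.0)


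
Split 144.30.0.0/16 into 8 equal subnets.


New prefix = 16 + 3 = 19
Each subnet has 8192 addresses
  144.30.0.0/19
  144.30.32.0/19
  144.30.64.0/19
  144.30.96.0/19
  144.30.128.0/19
  144.30.160.0/19
  144.30.192.0/19
  144.30.224.0/19
Subnets: 144.30.0.0/19, 144.30.32.0/19, 144.30.64.0/19, 144.30.96.0/19, 144.30.128.0/19, 144.30.160.0/19, 144.30.192.0/19, 144.30.224.0/19


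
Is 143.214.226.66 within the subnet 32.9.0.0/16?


Subnet network: 32.9.0.0
Test IP AND mask: 143.214.0.0
No, 143.214.226.66 is not in 32.9.0.0/16


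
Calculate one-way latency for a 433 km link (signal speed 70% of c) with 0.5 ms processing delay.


Speed = 0.7 * 3e5 km/s = 210000 km/s
Propagation delay = 433 / 210000 = 0.0021 s = 2.0619 ms
Processing delay = 0.5 ms
Total one-way latency = 2.5619 ms


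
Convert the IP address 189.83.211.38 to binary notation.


189 = 10111101
83 = 01010011
211 = 11010011
38 = 00100110
Binary: 10111101.01010011.11010011.00100110


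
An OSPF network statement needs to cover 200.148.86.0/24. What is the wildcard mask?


Subnet mask: 255.255.255.0
Wildcard = 255.255.255.255 - subnet mask
255 - 255 = 0
255 - 255 = 0
255 - 255 = 0
255 - 0 = 255
Wildcard: 0.0.0.255


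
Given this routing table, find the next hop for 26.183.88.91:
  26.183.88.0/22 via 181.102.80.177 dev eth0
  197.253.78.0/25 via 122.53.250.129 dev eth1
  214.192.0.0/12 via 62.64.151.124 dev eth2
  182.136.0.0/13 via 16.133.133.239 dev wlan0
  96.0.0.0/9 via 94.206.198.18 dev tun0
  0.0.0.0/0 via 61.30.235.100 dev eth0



Longest prefix match for 26.183.88.91:
  /22 26.183.88.0: MATCH
  /25 197.253.78.0: no
  /12 214.192.0.0: no
  /13 182.136.0.0: no
  /9 96.0.0.0: no
  /0 0.0.0.0: MATCH
Selected: next-hop 181.102.80.177 via eth0 (matched /22)


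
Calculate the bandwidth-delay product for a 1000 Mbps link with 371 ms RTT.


BDP = bandwidth * RTT
= 1000 Mbps * 371 ms
= 1000 * 1e6 * 371 / 1000 bits
= 371000000 bits
= 46375000 bytes
= 45288.0859 KB
BDP = 371000000 bits (46375000 bytes)


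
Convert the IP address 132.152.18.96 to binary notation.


132 = 10000100
152 = 10011000
18 = 00010010
96 = 01100000
Binary: 10000100.10011000.00010010.01100000


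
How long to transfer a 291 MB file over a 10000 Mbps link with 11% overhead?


Effective throughput = 10000 * (1 - 11/100) = 8900 Mbps
File size in Mb = 291 * 8 = 2328 Mb
Time = 2328 / 8900
Time = 0.2616 seconds


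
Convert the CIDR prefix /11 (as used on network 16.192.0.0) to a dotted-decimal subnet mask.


/11 means 11 network bits, 21 host bits
Binary: 11111111111000000000000000000000
Mask: 255.224.0.0


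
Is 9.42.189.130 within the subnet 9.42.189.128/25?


Subnet network: 9.42.189.128
Test IP AND mask: 9.42.189.128
Yes, 9.42.189.130 is in 9.42.189.128/25


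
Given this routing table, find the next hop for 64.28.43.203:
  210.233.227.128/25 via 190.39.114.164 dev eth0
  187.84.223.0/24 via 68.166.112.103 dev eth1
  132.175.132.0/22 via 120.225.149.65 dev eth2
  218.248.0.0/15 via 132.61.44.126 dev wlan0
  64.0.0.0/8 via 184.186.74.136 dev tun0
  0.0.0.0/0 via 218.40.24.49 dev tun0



Longest prefix match for 64.28.43.203:
  /25 210.233.227.128: no
  /24 187.84.223.0: no
  /22 132.175.132.0: no
  /15 218.248.0.0: no
  /8 64.0.0.0: MATCH
  /0 0.0.0.0: MATCH
Selected: next-hop 184.186.74.136 via tun0 (matched /8)


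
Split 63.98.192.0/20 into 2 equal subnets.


New prefix = 20 + 1 = 21
Each subnet has 2048 addresses
  63.98.192.0/21
  63.98.200.0/21
Subnets: 63.98.192.0/21, 63.98.200.0/21


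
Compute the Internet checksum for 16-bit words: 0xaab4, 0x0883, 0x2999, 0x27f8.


Sum all words (with carry folding):
+ 0xaab4 = 0xaab4
+ 0x0883 = 0xb337
+ 0x2999 = 0xdcd0
+ 0x27f8 = 0x04c9
One's complement: ~0x04c9
Checksum = 0xfb36


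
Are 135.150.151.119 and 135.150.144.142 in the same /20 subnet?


Mask: 255.255.240.0
135.150.151.119 AND mask = 135.150.144.0
135.150.144.142 AND mask = 135.150.144.0
Yes, same subnet (135.150.144.0)


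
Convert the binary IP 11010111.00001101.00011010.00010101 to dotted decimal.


11010111 = 215
00001101 = 13
00011010 = 26
00010101 = 21
IP: 215.13.26.21


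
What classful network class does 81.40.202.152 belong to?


First octet: 81
Binary: 01010001
0xxxxxxx -> Class A (1-126)
Class A, default mask 255.0.0.0 (/8)


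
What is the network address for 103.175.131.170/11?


IP:   01100111.10101111.10000011.10101010
Mask: 11111111.11100000.00000000.00000000
AND operation:
Net:  01100111.10100000.00000000.00000000
Network: 103.160.0.0/11


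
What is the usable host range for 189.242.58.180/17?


Network: 189.242.0.0
Broadcast: 189.242.127.255
First usable = network + 1
Last usable = broadcast - 1
Range: 189.242.0.1 to 189.242.127.254


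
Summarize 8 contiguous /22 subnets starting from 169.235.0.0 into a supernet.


Original prefix: /22
Number of subnets: 8 = 2^3
New prefix = 22 - 3 = 19
Supernet: 169.235.0.0/19


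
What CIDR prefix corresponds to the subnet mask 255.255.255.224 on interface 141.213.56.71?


Binary: 11111111.11111111.11111111.11100000
Count leading 1s
Prefix: /27


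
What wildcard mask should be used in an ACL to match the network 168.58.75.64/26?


Subnet mask: 255.255.255.192
Wildcard = 255.255.255.255 - subnet mask
255 - 255 = 0
255 - 255 = 0
255 - 255 = 0
255 - 192 = 63
Wildcard: 0.0.0.63


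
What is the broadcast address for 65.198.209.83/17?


Network: 65.198.128.0/17
Host bits = 15
Set all host bits to 1:
Broadcast: 65.198.255.255


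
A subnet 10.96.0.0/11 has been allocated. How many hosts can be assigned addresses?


Host bits = 32 - 11 = 21
Total addresses = 2^21 = 2097152
Usable = total - 2 (network and broadcast)
Usable hosts: 2097150


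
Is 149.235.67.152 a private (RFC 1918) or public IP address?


RFC 1918 private ranges:
  10.0.0.0/8 (10.0.0.0 - 10.255.255.255)
  172.16.0.0/12 (172.16.0.0 - 172.31.255.255)
  192.168.0.0/16 (192.168.0.0 - 192.168.255.255)
Public (not in any RFC 1918 range)


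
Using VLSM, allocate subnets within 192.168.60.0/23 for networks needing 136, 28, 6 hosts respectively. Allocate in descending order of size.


136 hosts -> /24 (254 usable): 192.168.60.0/24
28 hosts -> /27 (30 usable): 192.168.61.0/27
6 hosts -> /29 (6 usable): 192.168.61.32/29
Allocation: 192.168.60.0/24 (136 hosts, 254 usable); 192.168.61.0/27 (28 hosts, 30 usable); 192.168.61.32/29 (6 hosts, 6 usable)


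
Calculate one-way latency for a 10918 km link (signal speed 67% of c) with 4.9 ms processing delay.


Speed = 0.67 * 3e5 km/s = 201000 km/s
Propagation delay = 10918 / 201000 = 0.0543 s = 54.3184 ms
Processing delay = 4.9 ms
Total one-way latency = 59.2184 ms


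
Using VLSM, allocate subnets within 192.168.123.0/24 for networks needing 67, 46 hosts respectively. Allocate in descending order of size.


67 hosts -> /25 (126 usable): 192.168.123.0/25
46 hosts -> /26 (62 usable): 192.168.123.128/26
Allocation: 192.168.123.0/25 (67 hosts, 126 usable); 192.168.123.128/26 (46 hosts, 62 usable)


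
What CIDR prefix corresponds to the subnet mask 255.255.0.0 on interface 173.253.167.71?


Binary: 11111111.11111111.00000000.00000000
Count leading 1s
Prefix: /16


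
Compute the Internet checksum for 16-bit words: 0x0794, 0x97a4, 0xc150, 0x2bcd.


Sum all words (with carry folding):
+ 0x0794 = 0x0794
+ 0x97a4 = 0x9f38
+ 0xc150 = 0x6089
+ 0x2bcd = 0x8c56
One's complement: ~0x8c56
Checksum = 0x73a9


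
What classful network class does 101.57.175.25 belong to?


First octet: 101
Binary: 01100101
0xxxxxxx -> Class A (1-126)
Class A, default mask 255.0.0.0 (/8)


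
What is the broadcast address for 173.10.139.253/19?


Network: 173.10.128.0/19
Host bits = 13
Set all host bits to 1:
Broadcast: 173.10.159.255


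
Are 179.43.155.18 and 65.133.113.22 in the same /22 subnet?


Mask: 255.255.252.0
179.43.155.18 AND mask = 179.43.152.0
65.133.113.22 AND mask = 65.133.112.0
No, different subnets (179.43.152.0 vs 65.133.112.0)


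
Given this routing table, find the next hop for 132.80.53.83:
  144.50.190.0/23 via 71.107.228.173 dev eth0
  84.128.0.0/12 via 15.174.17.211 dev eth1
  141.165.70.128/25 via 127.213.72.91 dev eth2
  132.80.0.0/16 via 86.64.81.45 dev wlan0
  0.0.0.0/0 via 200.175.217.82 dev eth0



Longest prefix match for 132.80.53.83:
  /23 144.50.190.0: no
  /12 84.128.0.0: no
  /25 141.165.70.128: no
  /16 132.80.0.0: MATCH
  /0 0.0.0.0: MATCH
Selected: next-hop 86.64.81.45 via wlan0 (matched /16)


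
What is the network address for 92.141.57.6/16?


IP:   01011100.10001101.00111001.00000110
Mask: 11111111.11111111.00000000.00000000
AND operation:
Net:  01011100.10001101.00000000.00000000
Network: 92.141.0.0/16


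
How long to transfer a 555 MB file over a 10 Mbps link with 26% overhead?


Effective throughput = 10 * (1 - 26/100) = 7.4 Mbps
File size in Mb = 555 * 8 = 4440 Mb
Time = 4440 / 7.4
Time = 600 seconds


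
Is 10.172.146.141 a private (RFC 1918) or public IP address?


RFC 1918 private ranges:
  10.0.0.0/8 (10.0.0.0 - 10.255.255.255)
  172.16.0.0/12 (172.16.0.0 - 172.31.255.255)
  192.168.0.0/16 (192.168.0.0 - 192.168.255.255)
Private (in 10.0.0.0/8)


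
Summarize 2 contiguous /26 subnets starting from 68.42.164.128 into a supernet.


Original prefix: /26
Number of subnets: 2 = 2^1
New prefix = 26 - 1 = 25
Supernet: 68.42.164.128/25


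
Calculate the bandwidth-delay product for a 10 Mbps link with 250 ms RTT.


BDP = bandwidth * RTT
= 10 Mbps * 250 ms
= 10 * 1e6 * 250 / 1000 bits
= 2500000 bits
= 312500 bytes
= 305.1758 KB
BDP = 2500000 bits (312500 bytes)


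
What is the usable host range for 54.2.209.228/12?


Network: 54.0.0.0
Broadcast: 54.15.255.255
First usable = network + 1
Last usable = broadcast - 1
Range: 54.0.0.1 to 54.15.255.254


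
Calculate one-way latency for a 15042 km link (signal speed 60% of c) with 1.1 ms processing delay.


Speed = 0.6 * 3e5 km/s = 180000 km/s
Propagation delay = 15042 / 180000 = 0.0836 s = 83.5667 ms
Processing delay = 1.1 ms
Total one-way latency = 84.6667 ms


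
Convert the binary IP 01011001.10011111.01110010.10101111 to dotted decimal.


01011001 = 89
10011111 = 159
01110010 = 114
10101111 = 175
IP: 89.159.114.175


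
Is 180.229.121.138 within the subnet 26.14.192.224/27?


Subnet network: 26.14.192.224
Test IP AND mask: 180.229.121.128
No, 180.229.121.138 is not in 26.14.192.224/27


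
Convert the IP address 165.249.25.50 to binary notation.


165 = 10100101
249 = 11111001
25 = 00011001
50 = 00110010
Binary: 10100101.11111001.00011001.00110010


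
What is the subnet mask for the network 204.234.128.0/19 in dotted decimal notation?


/19 means 19 network bits, 13 host bits
Binary: 11111111111111111110000000000000
Mask: 255.255.224.0


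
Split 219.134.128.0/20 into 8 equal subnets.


New prefix = 20 + 3 = 23
Each subnet has 512 addresses
  219.134.128.0/23
  219.134.130.0/23
  219.134.132.0/23
  219.134.134.0/23
  219.134.136.0/23
  219.134.138.0/23
  219.134.140.0/23
  219.134.142.0/23
Subnets: 219.134.128.0/23, 219.134.130.0/23, 219.134.132.0/23, 219.134.134.0/23, 219.134.136.0/23, 219.134.138.0/23, 219.134.140.0/23, 219.134.142.0/23


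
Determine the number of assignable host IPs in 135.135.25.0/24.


Host bits = 32 - 24 = 8
Total addresses = 2^8 = 256
Usable = total - 2 (network and broadcast)
Usable hosts: 254


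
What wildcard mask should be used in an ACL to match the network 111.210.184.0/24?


Subnet mask: 255.255.255.0
Wildcard = 255.255.255.255 - subnet mask
255 - 255 = 0
255 - 255 = 0
255 - 255 = 0
255 - 0 = 255
Wildcard: 0.0.0.255


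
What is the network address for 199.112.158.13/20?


IP:   11000111.01110000.10011110.00001101
Mask: 11111111.11111111.11110000.00000000
AND operation:
Net:  11000111.01110000.10010000.00000000
Network: 199.112.144.0/20


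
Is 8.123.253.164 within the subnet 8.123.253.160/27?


Subnet network: 8.123.253.160
Test IP AND mask: 8.123.253.160
Yes, 8.123.253.164 is in 8.123.253.160/27


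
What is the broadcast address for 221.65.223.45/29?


Network: 221.65.223.40/29
Host bits = 3
Set all host bits to 1:
Broadcast: 221.65.223.47


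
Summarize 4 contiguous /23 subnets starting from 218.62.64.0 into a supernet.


Original prefix: /23
Number of subnets: 4 = 2^2
New prefix = 23 - 2 = 21
Supernet: 218.62.64.0/21


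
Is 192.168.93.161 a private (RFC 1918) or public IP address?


RFC 1918 private ranges:
  10.0.0.0/8 (10.0.0.0 - 10.255.255.255)
  172.16.0.0/12 (172.16.0.0 - 172.31.255.255)
  192.168.0.0/16 (192.168.0.0 - 192.168.255.255)
Private (in 192.168.0.0/16)


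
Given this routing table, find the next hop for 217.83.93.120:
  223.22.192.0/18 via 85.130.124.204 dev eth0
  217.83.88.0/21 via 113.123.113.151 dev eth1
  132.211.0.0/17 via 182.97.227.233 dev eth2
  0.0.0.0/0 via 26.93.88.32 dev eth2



Longest prefix match for 217.83.93.120:
  /18 223.22.192.0: no
  /21 217.83.88.0: MATCH
  /17 132.211.0.0: no
  /0 0.0.0.0: MATCH
Selected: next-hop 113.123.113.151 via eth1 (matched /21)


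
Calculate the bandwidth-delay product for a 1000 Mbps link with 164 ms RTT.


BDP = bandwidth * RTT
= 1000 Mbps * 164 ms
= 1000 * 1e6 * 164 / 1000 bits
= 164000000 bits
= 20500000 bytes
= 20019.5312 KB
BDP = 164000000 bits (20500000 bytes)


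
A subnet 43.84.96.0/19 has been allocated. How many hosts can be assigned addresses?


Host bits = 32 - 19 = 13
Total addresses = 2^13 = 8192
Usable = total - 2 (network and broadcast)
Usable hosts: 8190


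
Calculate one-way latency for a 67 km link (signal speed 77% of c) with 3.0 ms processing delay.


Speed = 0.77 * 3e5 km/s = 231000 km/s
Propagation delay = 67 / 231000 = 0.0003 s = 0.29 ms
Processing delay = 3.0 ms
Total one-way latency = 3.29 ms


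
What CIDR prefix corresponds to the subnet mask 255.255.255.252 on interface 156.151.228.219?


Binary: 11111111.11111111.11111111.11111100
Count leading 1s
Prefix: /30


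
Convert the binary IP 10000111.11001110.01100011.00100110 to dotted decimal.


10000111 = 135
11001110 = 206
01100011 = 99
00100110 = 38
IP: 135.206.99.38


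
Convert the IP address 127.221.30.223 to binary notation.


127 = 01111111
221 = 11011101
30 = 00011110
223 = 11011111
Binary: 01111111.11011101.00011110.11011111


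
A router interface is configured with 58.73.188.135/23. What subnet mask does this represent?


/23 means 23 network bits, 9 host bits
Binary: 11111111111111111111111000000000
Mask: 255.255.254.0


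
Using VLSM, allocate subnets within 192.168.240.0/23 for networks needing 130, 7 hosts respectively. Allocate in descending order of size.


130 hosts -> /24 (254 usable): 192.168.240.0/24
7 hosts -> /28 (14 usable): 192.168.241.0/28
Allocation: 192.168.240.0/24 (130 hosts, 254 usable); 192.168.241.0/28 (7 hosts, 14 usable)


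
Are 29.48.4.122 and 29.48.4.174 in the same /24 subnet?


Mask: 255.255.255.0
29.48.4.122 AND mask = 29.48.4.0
29.48.4.174 AND mask = 29.48.4.0
Yes, same subnet (29.48.4.0)


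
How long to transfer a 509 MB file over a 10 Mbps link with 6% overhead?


Effective throughput = 10 * (1 - 6/100) = 9.4 Mbps
File size in Mb = 509 * 8 = 4072 Mb
Time = 4072 / 9.4
Time = 433.1915 seconds


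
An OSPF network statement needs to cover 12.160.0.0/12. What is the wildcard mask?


Subnet mask: 255.240.0.0
Wildcard = 255.255.255.255 - subnet mask
255 - 255 = 0
255 - 240 = 15
255 - 0 = 255
255 - 0 = 255
Wildcard: 0.15.255.255


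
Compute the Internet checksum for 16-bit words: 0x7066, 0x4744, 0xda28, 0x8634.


Sum all words (with carry folding):
+ 0x7066 = 0x7066
+ 0x4744 = 0xb7aa
+ 0xda28 = 0x91d3
+ 0x8634 = 0x1808
One's complement: ~0x1808
Checksum = 0xe7f7


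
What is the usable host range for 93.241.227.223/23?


Network: 93.241.226.0
Broadcast: 93.241.227.255
First usable = network + 1
Last usable = broadcast - 1
Range: 93.241.226.1 to 93.241.227.254


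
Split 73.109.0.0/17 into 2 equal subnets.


New prefix = 17 + 1 = 18
Each subnet has 16384 addresses
  73.109.0.0/18
  73.109.64.0/18
Subnets: 73.109.0.0/18, 73.109.64.0/18


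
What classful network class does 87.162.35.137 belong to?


First octet: 87
Binary: 01010111
0xxxxxxx -> Class A (1-126)
Class A, default mask 255.0.0.0 (/8)


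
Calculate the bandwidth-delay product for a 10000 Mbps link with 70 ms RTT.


BDP = bandwidth * RTT
= 10000 Mbps * 70 ms
= 10000 * 1e6 * 70 / 1000 bits
= 700000000 bits
= 87500000 bytes
= 85449.2188 KB
BDP = 700000000 bits (87500000 bytes)


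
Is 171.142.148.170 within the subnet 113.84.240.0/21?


Subnet network: 113.84.240.0
Test IP AND mask: 171.142.144.0
No, 171.142.148.170 is not in 113.84.240.0/21


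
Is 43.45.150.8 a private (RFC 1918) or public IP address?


RFC 1918 private ranges:
  10.0.0.0/8 (10.0.0.0 - 10.255.255.255)
  172.16.0.0/12 (172.16.0.0 - 172.31.255.255)
  192.168.0.0/16 (192.168.0.0 - 192.168.255.255)
Public (not in any RFC 1918 range)


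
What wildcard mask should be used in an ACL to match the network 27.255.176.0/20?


Subnet mask: 255.255.240.0
Wildcard = 255.255.255.255 - subnet mask
255 - 255 = 0
255 - 255 = 0
255 - 240 = 15
255 - 0 = 255
Wildcard: 0.0.15.255


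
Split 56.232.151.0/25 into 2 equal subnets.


New prefix = 25 + 1 = 26
Each subnet has 64 addresses
  56.232.151.0/26
  56.232.151.64/26
Subnets: 56.232.151.0/26, 56.232.151.64/26


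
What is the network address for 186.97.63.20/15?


IP:   10111010.01100001.00111111.00010100
Mask: 11111111.11111110.00000000.00000000
AND operation:
Net:  10111010.01100000.00000000.00000000
Network: 186.96.0.0/15


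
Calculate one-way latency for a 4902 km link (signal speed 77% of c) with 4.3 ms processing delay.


Speed = 0.77 * 3e5 km/s = 231000 km/s
Propagation delay = 4902 / 231000 = 0.0212 s = 21.2208 ms
Processing delay = 4.3 ms
Total one-way latency = 25.5208 ms


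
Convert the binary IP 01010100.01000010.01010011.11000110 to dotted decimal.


01010100 = 84
01000010 = 66
01010011 = 83
11000110 = 198
IP: 84.66.83.198


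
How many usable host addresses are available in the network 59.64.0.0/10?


Host bits = 32 - 10 = 22
Total addresses = 2^22 = 4194304
Usable = total - 2 (network and broadcast)
Usable hosts: 4194302


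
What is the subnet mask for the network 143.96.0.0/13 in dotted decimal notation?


/13 means 13 network bits, 19 host bits
Binary: 11111111111110000000000000000000
Mask: 255.248.0.0


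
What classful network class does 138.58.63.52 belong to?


First octet: 138
Binary: 10001010
10xxxxxx -> Class B (128-191)
Class B, default mask 255.255.0.0 (/16)


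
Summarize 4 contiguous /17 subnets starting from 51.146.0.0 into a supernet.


Original prefix: /17
Number of subnets: 4 = 2^2
New prefix = 17 - 2 = 15
Supernet: 51.146.0.0/15


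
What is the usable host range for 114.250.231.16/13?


Network: 114.248.0.0
Broadcast: 114.255.255.255
First usable = network + 1
Last usable = broadcast - 1
Range: 114.248.0.1 to 114.255.255.254


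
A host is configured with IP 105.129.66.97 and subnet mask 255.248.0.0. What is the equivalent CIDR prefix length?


Binary: 11111111.11111000.00000000.00000000
Count leading 1s
Prefix: /13


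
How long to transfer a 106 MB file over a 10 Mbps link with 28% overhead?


Effective throughput = 10 * (1 - 28/100) = 7.2 Mbps
File size in Mb = 106 * 8 = 848 Mb
Time = 848 / 7.2
Time = 117.7778 seconds


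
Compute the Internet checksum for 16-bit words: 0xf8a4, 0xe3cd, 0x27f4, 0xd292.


Sum all words (with carry folding):
+ 0xf8a4 = 0xf8a4
+ 0xe3cd = 0xdc72
+ 0x27f4 = 0x0467
+ 0xd292 = 0xd6f9
One's complement: ~0xd6f9
Checksum = 0x2906


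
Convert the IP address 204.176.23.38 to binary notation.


204 = 11001100
176 = 10110000
23 = 00010111
38 = 00100110
Binary: 11001100.10110000.00010111.00100110


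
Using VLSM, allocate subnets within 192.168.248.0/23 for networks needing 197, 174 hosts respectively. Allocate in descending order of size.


197 hosts -> /24 (254 usable): 192.168.248.0/24
174 hosts -> /24 (254 usable): 192.168.249.0/24
Allocation: 192.168.248.0/24 (197 hosts, 254 usable); 192.168.249.0/24 (174 hosts, 254 usable)


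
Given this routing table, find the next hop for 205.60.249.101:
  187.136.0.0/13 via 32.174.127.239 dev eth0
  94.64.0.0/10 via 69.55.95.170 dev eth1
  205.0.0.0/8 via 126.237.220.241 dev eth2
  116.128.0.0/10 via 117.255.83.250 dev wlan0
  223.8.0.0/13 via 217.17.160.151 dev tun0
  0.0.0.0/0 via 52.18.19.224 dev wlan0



Longest prefix match for 205.60.249.101:
  /13 187.136.0.0: no
  /10 94.64.0.0: no
  /8 205.0.0.0: MATCH
  /10 116.128.0.0: no
  /13 223.8.0.0: no
  /0 0.0.0.0: MATCH
Selected: next-hop 126.237.220.241 via eth2 (matched /8)


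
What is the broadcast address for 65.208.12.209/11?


Network: 65.192.0.0/11
Host bits = 21
Set all host bits to 1:
Broadcast: 65.223.255.255


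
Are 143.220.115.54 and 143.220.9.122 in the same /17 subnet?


Mask: 255.255.128.0
143.220.115.54 AND mask = 143.220.0.0
143.220.9.122 AND mask = 143.220.0.0
Yes, same subnet (143.220.0.0)
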